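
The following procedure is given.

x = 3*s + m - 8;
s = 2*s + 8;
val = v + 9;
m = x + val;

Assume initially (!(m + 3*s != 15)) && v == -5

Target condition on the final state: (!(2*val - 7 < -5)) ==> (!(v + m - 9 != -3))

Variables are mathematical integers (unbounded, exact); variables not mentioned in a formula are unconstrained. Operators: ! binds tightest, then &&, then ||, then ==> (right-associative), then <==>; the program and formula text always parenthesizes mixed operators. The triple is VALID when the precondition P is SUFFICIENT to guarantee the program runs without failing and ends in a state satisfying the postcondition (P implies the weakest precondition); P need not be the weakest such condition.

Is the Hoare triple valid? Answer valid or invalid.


Working backward. After the program, the postcondition (!(2*val - 7 < -5)) ==> (!(v + m - 9 != -3)) must hold; in canonical form it is (!(2*val < 2)) ==> (!(m + v != 6)).
Before m := x + val: (!(2*val < 2)) ==> (!(v + val + x != 6))
Before val := v + 9: (!(2*v < -16)) ==> (!(2*v + x != -3))
Before s := 2*s + 8: (!(2*v < -16)) ==> (!(2*v + x != -3))
Before x := 3*s + m - 8: (!(2*v < -16)) ==> (!(m + 3*s + 2*v != 5))
The weakest precondition is (!(2*v < -16)) ==> (!(m + 3*s + 2*v != 5)).
Check whether (!(m + 3*s != 15)) && v == -5 implies it.
Every state satisfying the precondition satisfies the weakest precondition: the implication holds.
Answer: valid


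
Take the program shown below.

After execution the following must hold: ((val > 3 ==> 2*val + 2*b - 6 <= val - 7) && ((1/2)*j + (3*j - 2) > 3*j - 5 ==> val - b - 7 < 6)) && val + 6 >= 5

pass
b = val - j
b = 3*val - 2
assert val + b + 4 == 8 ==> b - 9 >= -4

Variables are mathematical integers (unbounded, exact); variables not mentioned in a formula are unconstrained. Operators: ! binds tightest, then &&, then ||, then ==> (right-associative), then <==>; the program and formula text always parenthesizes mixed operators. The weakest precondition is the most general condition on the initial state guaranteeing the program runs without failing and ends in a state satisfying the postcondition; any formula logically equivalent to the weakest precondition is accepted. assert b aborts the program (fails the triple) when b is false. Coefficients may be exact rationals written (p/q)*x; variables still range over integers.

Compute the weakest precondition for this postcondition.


Working backward. After the program, the postcondition ((val > 3 ==> 2*val + 2*b - 6 <= val - 7) && ((1/2)*j + (3*j - 2) > 3*j - 5 ==> val - b - 7 < 6)) && val + 6 >= 5 must hold; in canonical form it is (val > 3 ==> 2*b + val <= -1) && ((1/2)*j > -3 ==> val < b + 13) && val >= -1.
Before assert val + b + 4 == 8 ==> b - 9 >= -4: (b + val == 4 ==> b >= 5) && (val > 3 ==> 2*b + val <= -1) && ((1/2)*j > -3 ==> val < b + 13) && val >= -1
Before b := 3*val - 2: (4*val == 6 ==> 3*val >= 7) && (val > 3 ==> 7*val <= 3) && ((1/2)*j > -3 ==> 2*val > -11) && val >= -1
Before b := val - j: (4*val == 6 ==> 3*val >= 7) && (val > 3 ==> 7*val <= 3) && ((1/2)*j > -3 ==> 2*val > -11) && val >= -1
Before skip: (4*val == 6 ==> 3*val >= 7) && (val > 3 ==> 7*val <= 3) && ((1/2)*j > -3 ==> 2*val > -11) && val >= -1
Answer: WP = (4*val == 6 ==> 3*val >= 7) && (val > 3 ==> 7*val <= 3) && ((1/2)*j > -3 ==> 2*val > -11) && val >= -1


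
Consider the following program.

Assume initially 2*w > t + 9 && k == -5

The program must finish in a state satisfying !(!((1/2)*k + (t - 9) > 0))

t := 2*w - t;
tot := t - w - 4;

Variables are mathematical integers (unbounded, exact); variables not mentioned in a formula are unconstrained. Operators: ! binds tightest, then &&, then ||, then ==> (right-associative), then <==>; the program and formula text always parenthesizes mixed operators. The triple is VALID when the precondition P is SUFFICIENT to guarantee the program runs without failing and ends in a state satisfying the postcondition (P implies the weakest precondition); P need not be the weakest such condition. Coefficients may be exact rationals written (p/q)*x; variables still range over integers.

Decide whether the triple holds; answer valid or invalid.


Working backward. After the program, the postcondition !(!((1/2)*k + (t - 9) > 0)) must hold; in canonical form it is (1/2)*k + t > 9.
Before tot := t - w - 4: (1/2)*k + t > 9
Before t := 2*w - t: (1/2)*k + 2*w > t + 9
The weakest precondition is (1/2)*k + 2*w > t + 9.
Check whether 2*w > t + 9 && k == -5 implies it.
Countermodel: at the initial state k = -5, t = 0, w = 5, the precondition holds but the weakest precondition fails.
Answer: invalid


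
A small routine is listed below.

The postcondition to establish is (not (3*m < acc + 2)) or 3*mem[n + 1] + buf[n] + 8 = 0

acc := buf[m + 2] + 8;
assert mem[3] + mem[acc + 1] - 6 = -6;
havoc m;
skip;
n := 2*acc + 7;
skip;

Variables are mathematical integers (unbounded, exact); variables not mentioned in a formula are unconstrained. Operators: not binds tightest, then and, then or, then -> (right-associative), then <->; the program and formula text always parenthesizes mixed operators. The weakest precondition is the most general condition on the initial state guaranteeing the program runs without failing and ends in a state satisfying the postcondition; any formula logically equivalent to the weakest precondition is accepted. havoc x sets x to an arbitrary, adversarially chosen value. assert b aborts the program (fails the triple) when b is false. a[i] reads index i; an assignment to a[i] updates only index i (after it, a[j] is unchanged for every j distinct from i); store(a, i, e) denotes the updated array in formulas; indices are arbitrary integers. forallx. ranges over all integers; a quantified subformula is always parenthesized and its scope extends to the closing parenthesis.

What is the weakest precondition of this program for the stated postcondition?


Working backward. After the program, the postcondition (not (3*m < acc + 2)) or 3*mem[n + 1] + buf[n] + 8 = 0 must hold; in canonical form it is (not (3*m < acc + 2)) or buf[n] + 3*mem[n + 1] = -8.
Before skip: (not (3*m < acc + 2)) or buf[n] + 3*mem[n + 1] = -8
Before n := 2*acc + 7: (not (3*m < acc + 2)) or buf[2*acc + 7] + 3*mem[2*acc + 8] = -8
Before skip: (not (3*m < acc + 2)) or buf[2*acc + 7] + 3*mem[2*acc + 8] = -8
Before havoc m: forall m_1. ((not (3*m_1 < acc + 2)) or buf[2*acc + 7] + 3*mem[2*acc + 8] = -8)
Before assert mem[3] + mem[acc + 1] - 6 = -6: mem[acc + 1] + mem[3] = 0 and (forall m_1. ((not (3*m_1 < acc + 2)) or buf[2*acc + 7] + 3*mem[2*acc + 8] = -8))
Before acc := buf[m + 2] + 8: mem[buf[m + 2] + 9] + mem[3] = 0 and (forall m_1. ((not (3*m_1 < buf[m + 2] + 10)) or buf[2*buf[m + 2] + 23] + 3*mem[2*buf[m + 2] + 24] = -8))
Answer: WP = mem[buf[m + 2] + 9] + mem[3] = 0 and (forall m_1. ((not (3*m_1 < buf[m + 2] + 10)) or buf[2*buf[m + 2] + 23] + 3*mem[2*buf[m + 2] + 24] = -8))


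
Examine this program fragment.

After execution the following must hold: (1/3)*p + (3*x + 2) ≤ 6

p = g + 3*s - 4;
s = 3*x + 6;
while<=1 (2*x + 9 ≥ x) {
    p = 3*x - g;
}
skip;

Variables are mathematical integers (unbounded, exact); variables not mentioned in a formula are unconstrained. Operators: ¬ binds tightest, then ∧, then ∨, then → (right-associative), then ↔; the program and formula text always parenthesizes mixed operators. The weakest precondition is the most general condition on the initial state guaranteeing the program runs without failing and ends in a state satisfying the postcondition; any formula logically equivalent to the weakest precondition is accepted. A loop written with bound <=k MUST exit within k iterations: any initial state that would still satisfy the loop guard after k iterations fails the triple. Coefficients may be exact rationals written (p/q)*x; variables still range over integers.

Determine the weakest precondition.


Working backward. After the program, the postcondition (1/3)*p + (3*x + 2) ≤ 6 must hold; in canonical form it is (1/3)*p + 3*x ≤ 4.
Before skip: (1/3)*p + 3*x ≤ 4
Before the loop (bound <=1), unroll the exhaustion recursion (WP_0 = exit-now case; WP_j = one more guarded iteration, up to j = 1):
  WP_0: (¬(x ≥ -9)) ∧ (1/3)*p + 3*x ≤ 4
  WP_1: (x ≥ -9 → ((¬(x ≥ -9)) ∧ 4*x ≤ (1/3)*g + 4)) ∧ ((¬(x ≥ -9)) → (1/3)*p + 3*x ≤ 4)
So before the loop: (x ≥ -9 → ((¬(x ≥ -9)) ∧ 4*x ≤ (1/3)*g + 4)) ∧ ((¬(x ≥ -9)) → (1/3)*p + 3*x ≤ 4)
Before s := 3*x + 6: (x ≥ -9 → ((¬(x ≥ -9)) ∧ 4*x ≤ (1/3)*g + 4)) ∧ ((¬(x ≥ -9)) → (1/3)*p + 3*x ≤ 4)
Before p := g + 3*s - 4: (x ≥ -9 → ((¬(x ≥ -9)) ∧ 4*x ≤ (1/3)*g + 4)) ∧ ((¬(x ≥ -9)) → (1/3)*g + s + 3*x ≤ 16/3)
Answer: WP = (x ≥ -9 → ((¬(x ≥ -9)) ∧ 4*x ≤ (1/3)*g + 4)) ∧ ((¬(x ≥ -9)) → (1/3)*g + s + 3*x ≤ 16/3)


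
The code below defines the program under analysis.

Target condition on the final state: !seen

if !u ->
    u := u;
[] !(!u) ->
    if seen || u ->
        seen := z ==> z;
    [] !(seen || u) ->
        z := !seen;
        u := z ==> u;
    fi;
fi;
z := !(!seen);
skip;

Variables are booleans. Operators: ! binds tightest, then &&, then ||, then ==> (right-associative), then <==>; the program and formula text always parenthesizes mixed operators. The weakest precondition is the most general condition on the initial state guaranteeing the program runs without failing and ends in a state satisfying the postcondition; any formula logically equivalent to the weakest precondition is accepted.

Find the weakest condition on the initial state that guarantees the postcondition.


Working backward. After the program, !seen must hold.
Before skip: !seen
Before z := !(!seen): !seen
Then branch requires !seen; else branch requires (!(seen || u)) && ((!(seen || u)) ==> (!seen)).
Before the if: ((!u) ==> (!seen)) && (u ==> ((!(seen || u)) && ((!(seen || u)) ==> (!seen))))
Answer: WP = ((!u) ==> (!seen)) && (u ==> ((!(seen || u)) && ((!(seen || u)) ==> (!seen))))


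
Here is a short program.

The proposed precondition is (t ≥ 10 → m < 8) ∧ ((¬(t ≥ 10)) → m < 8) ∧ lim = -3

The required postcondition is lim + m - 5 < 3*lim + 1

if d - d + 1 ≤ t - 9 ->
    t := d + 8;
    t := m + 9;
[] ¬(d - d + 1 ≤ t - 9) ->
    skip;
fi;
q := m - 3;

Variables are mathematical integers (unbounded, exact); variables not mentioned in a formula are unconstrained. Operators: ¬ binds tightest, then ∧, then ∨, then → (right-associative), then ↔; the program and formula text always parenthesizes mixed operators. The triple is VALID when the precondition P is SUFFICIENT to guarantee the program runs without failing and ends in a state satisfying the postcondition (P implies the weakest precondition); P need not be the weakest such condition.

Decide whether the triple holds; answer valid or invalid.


Working backward. After the program, the postcondition lim + m - 5 < 3*lim + 1 must hold; in canonical form it is m < 2*lim + 6.
Before q := m - 3: m < 2*lim + 6
Then branch requires m < 2*lim + 6; else branch requires m < 2*lim + 6.
Before the if: (t ≥ 10 → m < 2*lim + 6) ∧ ((¬(t ≥ 10)) → m < 2*lim + 6)
The weakest precondition is (t ≥ 10 → m < 2*lim + 6) ∧ ((¬(t ≥ 10)) → m < 2*lim + 6).
Check whether (t ≥ 10 → m < 8) ∧ ((¬(t ≥ 10)) → m < 8) ∧ lim = -3 implies it.
Countermodel: at the initial state lim = -3, m = 0, t = 9, the precondition holds but the weakest precondition fails.
Answer: invalid


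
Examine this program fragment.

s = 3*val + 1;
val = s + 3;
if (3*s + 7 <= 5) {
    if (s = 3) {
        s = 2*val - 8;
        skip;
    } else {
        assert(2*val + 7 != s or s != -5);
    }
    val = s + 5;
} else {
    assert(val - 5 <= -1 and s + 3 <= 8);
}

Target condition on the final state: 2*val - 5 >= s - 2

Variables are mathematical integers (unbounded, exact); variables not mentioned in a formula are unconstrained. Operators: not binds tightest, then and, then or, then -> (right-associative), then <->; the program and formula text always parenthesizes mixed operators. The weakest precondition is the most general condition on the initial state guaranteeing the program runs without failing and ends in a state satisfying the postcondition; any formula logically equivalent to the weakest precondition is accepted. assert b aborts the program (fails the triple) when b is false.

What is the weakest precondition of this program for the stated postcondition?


Working backward. After the program, the postcondition 2*val - 5 >= s - 2 must hold; in canonical form it is 2*val >= s + 3.
Then branch requires (s = 3 -> 2*val >= 1) and ((not (s = 3)) -> ((2*val != s - 7 or s != -5) and s >= -7)); else branch requires val <= 4 and s <= 5 and 2*val >= s + 3.
Before the if: (3*s <= -2 -> ((s = 3 -> 2*val >= 1) and ((not (s = 3)) -> ((2*val != s - 7 or s != -5) and s >= -7)))) and ((not (3*s <= -2)) -> (val <= 4 and s <= 5 and 2*val >= s + 3))
Before val := s + 3: (3*s <= -2 -> ((s = 3 -> 2*s >= -5) and ((not (s = 3)) -> ((s != -13 or s != -5) and s >= -7)))) and ((not (3*s <= -2)) -> (s <= 1 and s <= 5 and s >= -3))
Before s := 3*val + 1: (9*val <= -5 -> ((3*val = 2 -> 6*val >= -7) and ((not (3*val = 2)) -> ((3*val != -14 or 3*val != -6) and 3*val >= -8)))) and ((not (9*val <= -5)) -> (3*val <= 0 and 3*val <= 4 and 3*val >= -4))
Answer: WP = (9*val <= -5 -> ((3*val = 2 -> 6*val >= -7) and ((not (3*val = 2)) -> ((3*val != -14 or 3*val != -6) and 3*val >= -8)))) and ((not (9*val <= -5)) -> (3*val <= 0 and 3*val <= 4 and 3*val >= -4))


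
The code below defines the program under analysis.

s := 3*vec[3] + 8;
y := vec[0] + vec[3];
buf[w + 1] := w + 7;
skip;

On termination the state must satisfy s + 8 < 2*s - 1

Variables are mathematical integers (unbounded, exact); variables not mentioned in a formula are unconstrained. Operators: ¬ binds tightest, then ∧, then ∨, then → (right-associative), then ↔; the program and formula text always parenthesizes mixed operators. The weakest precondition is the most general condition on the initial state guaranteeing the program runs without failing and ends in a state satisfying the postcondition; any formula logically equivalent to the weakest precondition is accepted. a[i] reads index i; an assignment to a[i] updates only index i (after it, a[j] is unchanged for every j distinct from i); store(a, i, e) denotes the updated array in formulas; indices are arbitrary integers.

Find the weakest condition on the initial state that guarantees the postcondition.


Working backward. After the program, the postcondition s + 8 < 2*s - 1 must hold; in canonical form it is s > 9.
Before skip: s > 9
Before buf[w + 1] := w + 7: s > 9
Before y := vec[0] + vec[3]: s > 9
Before s := 3*vec[3] + 8: 3*vec[3] > 1
Answer: WP = 3*vec[3] > 1


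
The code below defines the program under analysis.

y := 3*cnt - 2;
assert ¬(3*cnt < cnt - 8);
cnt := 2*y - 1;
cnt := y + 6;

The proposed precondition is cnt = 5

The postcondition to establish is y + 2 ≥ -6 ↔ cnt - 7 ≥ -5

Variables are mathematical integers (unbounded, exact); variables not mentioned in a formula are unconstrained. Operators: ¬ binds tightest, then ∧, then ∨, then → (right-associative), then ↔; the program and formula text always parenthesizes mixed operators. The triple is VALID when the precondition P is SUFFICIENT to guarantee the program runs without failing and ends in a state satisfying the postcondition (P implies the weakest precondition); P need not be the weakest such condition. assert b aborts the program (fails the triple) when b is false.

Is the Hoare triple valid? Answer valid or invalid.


Working backward. After the program, the postcondition y + 2 ≥ -6 ↔ cnt - 7 ≥ -5 must hold; in canonical form it is y ≥ -8 ↔ cnt ≥ 2.
Before cnt := y + 6: y ≥ -8 ↔ y ≥ -4
Before cnt := 2*y - 1: y ≥ -8 ↔ y ≥ -4
Before assert ¬(3*cnt < cnt - 8): (¬(2*cnt < -8)) ∧ (y ≥ -8 ↔ y ≥ -4)
Before y := 3*cnt - 2: (¬(2*cnt < -8)) ∧ (3*cnt ≥ -6 ↔ 3*cnt ≥ -2)
The weakest precondition is (¬(2*cnt < -8)) ∧ (3*cnt ≥ -6 ↔ 3*cnt ≥ -2).
Check whether cnt = 5 implies it.
Every state satisfying the precondition satisfies the weakest precondition: the implication holds.
Answer: valid


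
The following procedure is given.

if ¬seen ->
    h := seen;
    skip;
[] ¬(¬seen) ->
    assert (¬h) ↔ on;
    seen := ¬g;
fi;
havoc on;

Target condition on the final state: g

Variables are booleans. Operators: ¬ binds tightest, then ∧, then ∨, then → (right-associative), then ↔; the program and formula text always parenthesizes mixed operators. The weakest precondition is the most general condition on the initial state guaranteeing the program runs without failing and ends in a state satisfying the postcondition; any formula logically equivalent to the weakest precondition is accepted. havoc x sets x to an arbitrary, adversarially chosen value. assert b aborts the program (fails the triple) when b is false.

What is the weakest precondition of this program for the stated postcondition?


Working backward. After the program, g must hold.
Before havoc on: g
Then branch requires g; else branch requires ((¬h) ↔ on) ∧ g.
Before the if: ((¬seen) → g) ∧ (seen → (((¬h) ↔ on) ∧ g))
Answer: WP = ((¬seen) → g) ∧ (seen → (((¬h) ↔ on) ∧ g))


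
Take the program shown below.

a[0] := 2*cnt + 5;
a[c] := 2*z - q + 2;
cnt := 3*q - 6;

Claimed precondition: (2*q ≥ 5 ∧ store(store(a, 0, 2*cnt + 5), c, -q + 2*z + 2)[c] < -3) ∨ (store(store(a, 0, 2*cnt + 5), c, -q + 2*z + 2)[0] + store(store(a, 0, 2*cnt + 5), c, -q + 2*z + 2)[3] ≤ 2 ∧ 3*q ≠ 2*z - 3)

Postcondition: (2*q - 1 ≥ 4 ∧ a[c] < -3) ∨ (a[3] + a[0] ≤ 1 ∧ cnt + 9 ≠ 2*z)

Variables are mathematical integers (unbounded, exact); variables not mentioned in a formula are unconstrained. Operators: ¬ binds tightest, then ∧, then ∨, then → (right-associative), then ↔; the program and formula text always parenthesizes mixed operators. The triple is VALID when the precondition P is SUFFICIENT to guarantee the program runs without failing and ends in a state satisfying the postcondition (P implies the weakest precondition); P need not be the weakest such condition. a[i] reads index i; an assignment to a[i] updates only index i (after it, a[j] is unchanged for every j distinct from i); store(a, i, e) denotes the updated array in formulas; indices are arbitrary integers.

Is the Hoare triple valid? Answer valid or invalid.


Working backward. After the program, the postcondition (2*q - 1 ≥ 4 ∧ a[c] < -3) ∨ (a[3] + a[0] ≤ 1 ∧ cnt + 9 ≠ 2*z) must hold; in canonical form it is (2*q ≥ 5 ∧ a[c] < -3) ∨ (a[0] + a[3] ≤ 1 ∧ cnt ≠ 2*z - 9).
Before cnt := 3*q - 6: (2*q ≥ 5 ∧ a[c] < -3) ∨ (a[0] + a[3] ≤ 1 ∧ 3*q ≠ 2*z - 3)
Before a[c] := 2*z - q + 2: (2*q ≥ 5 ∧ store(a, c, -q + 2*z + 2)[c] < -3) ∨ (store(a, c, -q + 2*z + 2)[0] + store(a, c, -q + 2*z + 2)[3] ≤ 1 ∧ 3*q ≠ 2*z - 3)
Before a[0] := 2*cnt + 5: (2*q ≥ 5 ∧ store(store(a, 0, 2*cnt + 5), c, -q + 2*z + 2)[c] < -3) ∨ (store(store(a, 0, 2*cnt + 5), c, -q + 2*z + 2)[0] + store(store(a, 0, 2*cnt + 5), c, -q + 2*z + 2)[3] ≤ 1 ∧ 3*q ≠ 2*z - 3)
The weakest precondition is (2*q ≥ 5 ∧ store(store(a, 0, 2*cnt + 5), c, -q + 2*z + 2)[c] < -3) ∨ (store(store(a, 0, 2*cnt + 5), c, -q + 2*z + 2)[0] + store(store(a, 0, 2*cnt + 5), c, -q + 2*z + 2)[3] ≤ 1 ∧ 3*q ≠ 2*z - 3).
Check whether (2*q ≥ 5 ∧ store(store(a, 0, 2*cnt + 5), c, -q + 2*z + 2)[c] < -3) ∨ (store(store(a, 0, 2*cnt + 5), c, -q + 2*z + 2)[0] + store(store(a, 0, 2*cnt + 5), c, -q + 2*z + 2)[3] ≤ 2 ∧ 3*q ≠ 2*z - 3) implies it.
Countermodel: at the initial state a = {[0] = 6, [3] = 6, elsewhere 6}, c = 3, cnt = -6, q = 1, z = 4, the precondition holds but the weakest precondition fails.
Answer: invalid


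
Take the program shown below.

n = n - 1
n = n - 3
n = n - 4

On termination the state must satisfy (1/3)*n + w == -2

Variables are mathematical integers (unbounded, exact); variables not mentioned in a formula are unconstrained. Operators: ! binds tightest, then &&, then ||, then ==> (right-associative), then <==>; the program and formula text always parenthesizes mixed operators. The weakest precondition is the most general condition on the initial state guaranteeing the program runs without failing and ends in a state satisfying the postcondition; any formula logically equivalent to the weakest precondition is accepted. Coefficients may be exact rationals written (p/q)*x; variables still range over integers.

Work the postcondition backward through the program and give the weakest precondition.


Working backward. After the program, (1/3)*n + w == -2 must hold.
Before n := n - 4: (1/3)*n + w == -2/3
Before n := n - 3: (1/3)*n + w == 1/3
Before n := n - 1: (1/3)*n + w == 2/3
Answer: WP = (1/3)*n + w == 2/3


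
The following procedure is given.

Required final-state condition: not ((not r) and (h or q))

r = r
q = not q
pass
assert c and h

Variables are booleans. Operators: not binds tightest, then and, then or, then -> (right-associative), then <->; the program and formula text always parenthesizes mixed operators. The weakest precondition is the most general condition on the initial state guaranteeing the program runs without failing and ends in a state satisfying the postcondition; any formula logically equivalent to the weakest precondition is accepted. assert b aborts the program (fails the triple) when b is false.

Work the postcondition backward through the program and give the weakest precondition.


Working backward. After the program, not ((not r) and (h or q)) must hold.
Before assert c and h: c and h and (not ((not r) and (h or q)))
Before skip: c and h and (not ((not r) and (h or q)))
Before q := not q: c and h and (not ((not r) and (h or (not q))))
Before r := r: c and h and (not ((not r) and (h or (not q))))
Answer: WP = c and h and (not ((not r) and (h or (not q))))


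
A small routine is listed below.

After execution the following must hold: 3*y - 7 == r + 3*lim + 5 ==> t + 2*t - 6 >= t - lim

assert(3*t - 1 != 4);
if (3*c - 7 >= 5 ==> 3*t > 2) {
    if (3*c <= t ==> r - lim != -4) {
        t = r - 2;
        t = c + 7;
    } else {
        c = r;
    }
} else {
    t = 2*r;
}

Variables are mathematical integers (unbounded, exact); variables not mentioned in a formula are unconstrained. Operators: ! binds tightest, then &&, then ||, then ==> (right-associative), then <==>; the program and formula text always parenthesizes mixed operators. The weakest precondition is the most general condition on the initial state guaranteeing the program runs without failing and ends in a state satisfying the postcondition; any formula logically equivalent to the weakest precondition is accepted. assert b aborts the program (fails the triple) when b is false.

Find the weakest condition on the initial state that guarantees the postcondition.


Working backward. After the program, the postcondition 3*y - 7 == r + 3*lim + 5 ==> t + 2*t - 6 >= t - lim must hold; in canonical form it is 3*y == 3*lim + r + 12 ==> lim + 2*t >= 6.
Then branch requires ((3*c <= t ==> r != lim - 4) ==> (3*y == 3*lim + r + 12 ==> 2*c + lim >= -8)) && ((!(3*c <= t ==> r != lim - 4)) ==> (3*y == 3*lim + r + 12 ==> lim + 2*t >= 6)); else branch requires 3*y == 3*lim + r + 12 ==> lim + 4*r >= 6.
Before the if: ((3*c >= 12 ==> 3*t > 2) ==> (((3*c <= t ==> r != lim - 4) ==> (3*y == 3*lim + r + 12 ==> 2*c + lim >= -8)) && ((!(3*c <= t ==> r != lim - 4)) ==> (3*y == 3*lim + r + 12 ==> lim + 2*t >= 6)))) && ((!(3*c >= 12 ==> 3*t > 2)) ==> (3*y == 3*lim + r + 12 ==> lim + 4*r >= 6))
Before assert 3*t - 1 != 4: 3*t != 5 && ((3*c >= 12 ==> 3*t > 2) ==> (((3*c <= t ==> r != lim - 4) ==> (3*y == 3*lim + r + 12 ==> 2*c + lim >= -8)) && ((!(3*c <= t ==> r != lim - 4)) ==> (3*y == 3*lim + r + 12 ==> lim + 2*t >= 6)))) && ((!(3*c >= 12 ==> 3*t > 2)) ==> (3*y == 3*lim + r + 12 ==> lim + 4*r >= 6))
Answer: WP = 3*t != 5 && ((3*c >= 12 ==> 3*t > 2) ==> (((3*c <= t ==> r != lim - 4) ==> (3*y == 3*lim + r + 12 ==> 2*c + lim >= -8)) && ((!(3*c <= t ==> r != lim - 4)) ==> (3*y == 3*lim + r + 12 ==> lim + 2*t >= 6)))) && ((!(3*c >= 12 ==> 3*t > 2)) ==> (3*y == 3*lim + r + 12 ==> lim + 4*r >= 6))


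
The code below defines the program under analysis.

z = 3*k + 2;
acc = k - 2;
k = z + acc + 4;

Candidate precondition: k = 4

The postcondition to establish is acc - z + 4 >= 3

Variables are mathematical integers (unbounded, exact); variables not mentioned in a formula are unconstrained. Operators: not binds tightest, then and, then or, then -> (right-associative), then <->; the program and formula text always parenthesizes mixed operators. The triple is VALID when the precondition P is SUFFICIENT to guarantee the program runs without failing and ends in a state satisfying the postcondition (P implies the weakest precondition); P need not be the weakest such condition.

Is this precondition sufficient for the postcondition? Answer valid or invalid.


Working backward. After the program, the postcondition acc - z + 4 >= 3 must hold; in canonical form it is acc >= z - 1.
Before k := z + acc + 4: acc >= z - 1
Before acc := k - 2: k >= z + 1
Before z := 3*k + 2: 2*k <= -3
The weakest precondition is 2*k <= -3.
Check whether k = 4 implies it.
Countermodel: at the initial state k = 4, the precondition holds but the weakest precondition fails.
Answer: invalid


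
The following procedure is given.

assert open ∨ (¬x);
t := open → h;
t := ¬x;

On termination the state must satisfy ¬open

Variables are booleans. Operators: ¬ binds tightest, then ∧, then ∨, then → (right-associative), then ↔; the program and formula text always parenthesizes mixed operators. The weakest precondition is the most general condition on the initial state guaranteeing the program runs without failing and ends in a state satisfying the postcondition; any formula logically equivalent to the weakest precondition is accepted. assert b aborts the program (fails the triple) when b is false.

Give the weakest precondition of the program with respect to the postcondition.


Working backward. After the program, ¬open must hold.
Before t := ¬x: ¬open
Before t := open → h: ¬open
Before assert open ∨ (¬x): (open ∨ (¬x)) ∧ (¬open)
Answer: WP = (open ∨ (¬x)) ∧ (¬open)


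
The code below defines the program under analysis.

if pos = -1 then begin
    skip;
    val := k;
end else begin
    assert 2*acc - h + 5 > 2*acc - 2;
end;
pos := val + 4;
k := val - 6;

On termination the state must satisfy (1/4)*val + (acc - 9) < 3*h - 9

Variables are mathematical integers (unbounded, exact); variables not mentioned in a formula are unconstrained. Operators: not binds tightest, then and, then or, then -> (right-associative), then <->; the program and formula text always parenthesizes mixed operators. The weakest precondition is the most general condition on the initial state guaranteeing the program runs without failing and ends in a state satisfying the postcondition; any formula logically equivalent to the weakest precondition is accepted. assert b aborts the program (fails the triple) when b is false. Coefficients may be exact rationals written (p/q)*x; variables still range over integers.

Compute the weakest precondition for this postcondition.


Working backward. After the program, the postcondition (1/4)*val + (acc - 9) < 3*h - 9 must hold; in canonical form it is acc + (1/4)*val < 3*h.
Before k := val - 6: acc + (1/4)*val < 3*h
Before pos := val + 4: acc + (1/4)*val < 3*h
Then branch requires acc + (1/4)*k < 3*h; else branch requires h < 7 and acc + (1/4)*val < 3*h.
Before the if: (pos = -1 -> acc + (1/4)*k < 3*h) and ((not (pos = -1)) -> (h < 7 and acc + (1/4)*val < 3*h))
Answer: WP = (pos = -1 -> acc + (1/4)*k < 3*h) and ((not (pos = -1)) -> (h < 7 and acc + (1/4)*val < 3*h))


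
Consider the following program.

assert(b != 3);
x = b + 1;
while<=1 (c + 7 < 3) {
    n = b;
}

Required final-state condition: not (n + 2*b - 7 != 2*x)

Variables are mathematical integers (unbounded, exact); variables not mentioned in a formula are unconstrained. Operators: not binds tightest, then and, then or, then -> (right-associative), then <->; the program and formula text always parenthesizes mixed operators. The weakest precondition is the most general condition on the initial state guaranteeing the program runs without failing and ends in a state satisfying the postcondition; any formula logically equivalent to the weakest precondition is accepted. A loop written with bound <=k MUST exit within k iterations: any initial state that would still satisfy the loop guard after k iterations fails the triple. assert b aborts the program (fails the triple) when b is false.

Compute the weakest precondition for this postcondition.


Working backward. After the program, the postcondition not (n + 2*b - 7 != 2*x) must hold; in canonical form it is not (2*b + n != 2*x + 7).
Before the loop (bound <=1), unroll the exhaustion recursion (WP_0 = exit-now case; WP_j = one more guarded iteration, up to j = 1):
  WP_0: (not (c < -4)) and (not (2*b + n != 2*x + 7))
  WP_1: (c < -4 -> ((not (c < -4)) and (not (3*b != 2*x + 7)))) and ((not (c < -4)) -> (not (2*b + n != 2*x + 7)))
So before the loop: (c < -4 -> ((not (c < -4)) and (not (3*b != 2*x + 7)))) and ((not (c < -4)) -> (not (2*b + n != 2*x + 7)))
Before x := b + 1: (c < -4 -> ((not (c < -4)) and (not (b != 9)))) and ((not (c < -4)) -> (not (n != 9)))
Before assert b != 3: b != 3 and (c < -4 -> ((not (c < -4)) and (not (b != 9)))) and ((not (c < -4)) -> (not (n != 9)))
Answer: WP = b != 3 and (c < -4 -> ((not (c < -4)) and (not (b != 9)))) and ((not (c < -4)) -> (not (n != 9)))


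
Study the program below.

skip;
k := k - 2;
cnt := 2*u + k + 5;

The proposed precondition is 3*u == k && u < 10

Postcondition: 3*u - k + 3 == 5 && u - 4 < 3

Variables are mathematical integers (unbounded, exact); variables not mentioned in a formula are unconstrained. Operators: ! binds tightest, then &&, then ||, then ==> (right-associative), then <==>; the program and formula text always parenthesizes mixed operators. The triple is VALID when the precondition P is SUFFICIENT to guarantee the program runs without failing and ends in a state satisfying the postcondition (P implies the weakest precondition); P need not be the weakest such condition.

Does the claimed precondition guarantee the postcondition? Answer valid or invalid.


Working backward. After the program, the postcondition 3*u - k + 3 == 5 && u - 4 < 3 must hold; in canonical form it is 3*u == k + 2 && u < 7.
Before cnt := 2*u + k + 5: 3*u == k + 2 && u < 7
Before k := k - 2: 3*u == k && u < 7
Before skip: 3*u == k && u < 7
The weakest precondition is 3*u == k && u < 7.
Check whether 3*u == k && u < 10 implies it.
Countermodel: at the initial state k = 21, u = 7, the precondition holds but the weakest precondition fails.
Answer: invalid


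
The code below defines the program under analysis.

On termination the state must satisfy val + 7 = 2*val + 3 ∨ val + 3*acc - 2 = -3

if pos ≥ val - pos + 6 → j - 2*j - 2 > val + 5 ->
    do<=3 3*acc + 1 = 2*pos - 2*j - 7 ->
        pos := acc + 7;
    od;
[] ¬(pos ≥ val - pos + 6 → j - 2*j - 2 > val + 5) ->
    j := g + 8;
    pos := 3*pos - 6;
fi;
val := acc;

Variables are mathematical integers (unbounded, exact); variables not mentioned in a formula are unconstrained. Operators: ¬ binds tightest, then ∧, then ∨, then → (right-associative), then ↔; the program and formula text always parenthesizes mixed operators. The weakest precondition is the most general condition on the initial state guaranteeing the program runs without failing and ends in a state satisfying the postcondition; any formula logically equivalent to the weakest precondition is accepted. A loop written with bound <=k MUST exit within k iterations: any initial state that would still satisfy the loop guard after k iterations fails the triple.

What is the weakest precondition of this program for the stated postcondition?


Working backward. After the program, the postcondition val + 7 = 2*val + 3 ∨ val + 3*acc - 2 = -3 must hold; in canonical form it is val = 4 ∨ 3*acc + val = -1.
Before val := acc: acc = 4 ∨ 4*acc = -1
Then branch requires (3*acc + 2*j = 2*pos - 8 → ((acc + 2*j = 6 → ((acc + 2*j = 6 → ((¬(acc + 2*j = 6)) ∧ (acc = 4 ∨ 4*acc = -1))) ∧ ((¬(acc + 2*j = 6)) → (acc = 4 ∨ 4*acc = -1)))) ∧ ((¬(acc + 2*j = 6)) → (acc = 4 ∨ 4*acc = -1)))) ∧ ((¬(3*acc + 2*j = 2*pos - 8)) → (acc = 4 ∨ 4*acc = -1)); else branch requires acc = 4 ∨ 4*acc = -1.
Before the if: ((2*pos ≥ val + 6 → j + val < -7) → ((3*acc + 2*j = 2*pos - 8 → ((acc + 2*j = 6 → ((acc + 2*j = 6 → ((¬(acc + 2*j = 6)) ∧ (acc = 4 ∨ 4*acc = -1))) ∧ ((¬(acc + 2*j = 6)) → (acc = 4 ∨ 4*acc = -1)))) ∧ ((¬(acc + 2*j = 6)) → (acc = 4 ∨ 4*acc = -1)))) ∧ ((¬(3*acc + 2*j = 2*pos - 8)) → (acc = 4 ∨ 4*acc = -1)))) ∧ ((¬(2*pos ≥ val + 6 → j + val < -7)) → (acc = 4 ∨ 4*acc = -1))
Answer: WP = ((2*pos ≥ val + 6 → j + val < -7) → ((3*acc + 2*j = 2*pos - 8 → ((acc + 2*j = 6 → ((acc + 2*j = 6 → ((¬(acc + 2*j = 6)) ∧ (acc = 4 ∨ 4*acc = -1))) ∧ ((¬(acc + 2*j = 6)) → (acc = 4 ∨ 4*acc = -1)))) ∧ ((¬(acc + 2*j = 6)) → (acc = 4 ∨ 4*acc = -1)))) ∧ ((¬(3*acc + 2*j = 2*pos - 8)) → (acc = 4 ∨ 4*acc = -1)))) ∧ ((¬(2*pos ≥ val + 6 → j + val < -7)) → (acc = 4 ∨ 4*acc = -1))


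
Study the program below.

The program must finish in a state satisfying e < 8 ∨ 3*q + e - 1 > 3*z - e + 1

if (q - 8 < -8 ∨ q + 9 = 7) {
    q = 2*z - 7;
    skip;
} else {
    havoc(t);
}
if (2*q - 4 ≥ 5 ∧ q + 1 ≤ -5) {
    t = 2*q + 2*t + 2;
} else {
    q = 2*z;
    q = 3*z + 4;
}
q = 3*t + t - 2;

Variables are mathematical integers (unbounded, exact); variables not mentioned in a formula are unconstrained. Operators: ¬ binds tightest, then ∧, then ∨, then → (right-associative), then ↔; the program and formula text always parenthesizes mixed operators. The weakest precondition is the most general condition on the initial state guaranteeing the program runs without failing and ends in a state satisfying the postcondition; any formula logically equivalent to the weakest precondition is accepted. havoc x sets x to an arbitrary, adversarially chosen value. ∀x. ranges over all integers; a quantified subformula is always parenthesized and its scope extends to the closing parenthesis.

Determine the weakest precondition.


Working backward. After the program, the postcondition e < 8 ∨ 3*q + e - 1 > 3*z - e + 1 must hold; in canonical form it is e < 8 ∨ 2*e + 3*q > 3*z + 2.
Before q := 3*t + t - 2: e < 8 ∨ 2*e + 12*t > 3*z + 8
Then branch requires e < 8 ∨ 2*e + 24*q + 24*t > 3*z - 16; else branch requires e < 8 ∨ 2*e + 12*t > 3*z + 8.
Before the if: ((2*q ≥ 9 ∧ q ≤ -6) → (e < 8 ∨ 2*e + 24*q + 24*t > 3*z - 16)) ∧ ((¬(2*q ≥ 9 ∧ q ≤ -6)) → (e < 8 ∨ 2*e + 12*t > 3*z + 8))
Then branch requires ((4*z ≥ 23 ∧ 2*z ≤ 1) → (e < 8 ∨ 2*e + 24*t + 45*z > 152)) ∧ ((¬(4*z ≥ 23 ∧ 2*z ≤ 1)) → (e < 8 ∨ 2*e + 12*t > 3*z + 8)); else branch requires ∀t_1. (((2*q ≥ 9 ∧ q ≤ -6) → (e < 8 ∨ 2*e + 24*q + 24*t_1 > 3*z - 16)) ∧ ((¬(2*q ≥ 9 ∧ q ≤ -6)) → (e < 8 ∨ 2*e + 12*t_1 > 3*z + 8))).
Before the if: ((q < 0 ∨ q = -2) → (((4*z ≥ 23 ∧ 2*z ≤ 1) → (e < 8 ∨ 2*e + 24*t + 45*z > 152)) ∧ ((¬(4*z ≥ 23 ∧ 2*z ≤ 1)) → (e < 8 ∨ 2*e + 12*t > 3*z + 8)))) ∧ ((¬(q < 0 ∨ q = -2)) → (∀t_1. (((2*q ≥ 9 ∧ q ≤ -6) → (e < 8 ∨ 2*e + 24*q + 24*t_1 > 3*z - 16)) ∧ ((¬(2*q ≥ 9 ∧ q ≤ -6)) → (e < 8 ∨ 2*e + 12*t_1 > 3*z + 8)))))
Answer: WP = ((q < 0 ∨ q = -2) → (((4*z ≥ 23 ∧ 2*z ≤ 1) → (e < 8 ∨ 2*e + 24*t + 45*z > 152)) ∧ ((¬(4*z ≥ 23 ∧ 2*z ≤ 1)) → (e < 8 ∨ 2*e + 12*t > 3*z + 8)))) ∧ ((¬(q < 0 ∨ q = -2)) → (∀t_1. (((2*q ≥ 9 ∧ q ≤ -6) → (e < 8 ∨ 2*e + 24*q + 24*t_1 > 3*z - 16)) ∧ ((¬(2*q ≥ 9 ∧ q ≤ -6)) → (e < 8 ∨ 2*e + 12*t_1 > 3*z + 8)))))


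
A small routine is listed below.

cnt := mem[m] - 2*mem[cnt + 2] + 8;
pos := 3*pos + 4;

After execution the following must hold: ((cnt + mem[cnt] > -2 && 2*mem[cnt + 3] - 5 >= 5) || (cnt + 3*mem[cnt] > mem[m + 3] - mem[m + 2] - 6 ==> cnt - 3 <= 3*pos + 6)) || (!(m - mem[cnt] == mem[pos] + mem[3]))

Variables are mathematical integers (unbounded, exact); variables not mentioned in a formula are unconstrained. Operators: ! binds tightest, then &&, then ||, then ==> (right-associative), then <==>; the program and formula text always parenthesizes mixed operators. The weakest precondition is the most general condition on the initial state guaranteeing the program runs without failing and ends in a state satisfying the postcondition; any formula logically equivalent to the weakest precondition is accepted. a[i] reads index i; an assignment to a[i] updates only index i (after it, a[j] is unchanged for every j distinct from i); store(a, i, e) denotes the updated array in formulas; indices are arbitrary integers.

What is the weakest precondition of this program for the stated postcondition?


Working backward. After the program, the postcondition ((cnt + mem[cnt] > -2 && 2*mem[cnt + 3] - 5 >= 5) || (cnt + 3*mem[cnt] > mem[m + 3] - mem[m + 2] - 6 ==> cnt - 3 <= 3*pos + 6)) || (!(m - mem[cnt] == mem[pos] + mem[3])) must hold; in canonical form it is (mem[cnt] + cnt > -2 && 2*mem[cnt + 3] >= 10) || (mem[m + 2] + 3*mem[cnt] + cnt > mem[m + 3] - 6 ==> cnt <= 3*pos + 9) || (!(m == mem[3] + mem[cnt] + mem[pos])).
Before pos := 3*pos + 4: (mem[cnt] + cnt > -2 && 2*mem[cnt + 3] >= 10) || (mem[m + 2] + 3*mem[cnt] + cnt > mem[m + 3] - 6 ==> cnt <= 9*pos + 21) || (!(m == mem[3*pos + 4] + mem[3] + mem[cnt]))
Before cnt := mem[m] - 2*mem[cnt + 2] + 8: (mem[-2*mem[cnt + 2] + mem[m] + 8] + mem[m] > 2*mem[cnt + 2] - 10 && 2*mem[-2*mem[cnt + 2] + mem[m] + 11] >= 10) || (3*mem[-2*mem[cnt + 2] + mem[m] + 8] + mem[m + 2] + mem[m] > 2*mem[cnt + 2] + mem[m + 3] - 14 ==> mem[m] <= 2*mem[cnt + 2] + 9*pos + 13) || (!(m == mem[-2*mem[cnt + 2] + mem[m] + 8] + mem[3*pos + 4] + mem[3]))
Answer: WP = (mem[-2*mem[cnt + 2] + mem[m] + 8] + mem[m] > 2*mem[cnt + 2] - 10 && 2*mem[-2*mem[cnt + 2] + mem[m] + 11] >= 10) || (3*mem[-2*mem[cnt + 2] + mem[m] + 8] + mem[m + 2] + mem[m] > 2*mem[cnt + 2] + mem[m + 3] - 14 ==> mem[m] <= 2*mem[cnt + 2] + 9*pos + 13) || (!(m == mem[-2*mem[cnt + 2] + mem[m] + 8] + mem[3*pos + 4] + mem[3]))


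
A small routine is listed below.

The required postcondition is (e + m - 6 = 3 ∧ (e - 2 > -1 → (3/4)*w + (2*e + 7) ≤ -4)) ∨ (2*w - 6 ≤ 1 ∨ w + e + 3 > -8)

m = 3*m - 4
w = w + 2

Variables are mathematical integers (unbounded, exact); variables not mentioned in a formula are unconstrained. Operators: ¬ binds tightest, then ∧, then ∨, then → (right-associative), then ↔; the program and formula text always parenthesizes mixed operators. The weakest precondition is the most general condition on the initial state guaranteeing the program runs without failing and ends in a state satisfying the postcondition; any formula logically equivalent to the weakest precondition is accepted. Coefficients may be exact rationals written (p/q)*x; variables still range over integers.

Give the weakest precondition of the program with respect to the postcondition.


Working backward. After the program, the postcondition (e + m - 6 = 3 ∧ (e - 2 > -1 → (3/4)*w + (2*e + 7) ≤ -4)) ∨ (2*w - 6 ≤ 1 ∨ w + e + 3 > -8) must hold; in canonical form it is (e + m = 9 ∧ (e > 1 → 2*e + (3/4)*w ≤ -11)) ∨ 2*w ≤ 7 ∨ e + w > -11.
Before w := w + 2: (e + m = 9 ∧ (e > 1 → 2*e + (3/4)*w ≤ -25/2)) ∨ 2*w ≤ 3 ∨ e + w > -13
Before m := 3*m - 4: (e + 3*m = 13 ∧ (e > 1 → 2*e + (3/4)*w ≤ -25/2)) ∨ 2*w ≤ 3 ∨ e + w > -13
Answer: WP = (e + 3*m = 13 ∧ (e > 1 → 2*e + (3/4)*w ≤ -25/2)) ∨ 2*w ≤ 3 ∨ e + w > -13


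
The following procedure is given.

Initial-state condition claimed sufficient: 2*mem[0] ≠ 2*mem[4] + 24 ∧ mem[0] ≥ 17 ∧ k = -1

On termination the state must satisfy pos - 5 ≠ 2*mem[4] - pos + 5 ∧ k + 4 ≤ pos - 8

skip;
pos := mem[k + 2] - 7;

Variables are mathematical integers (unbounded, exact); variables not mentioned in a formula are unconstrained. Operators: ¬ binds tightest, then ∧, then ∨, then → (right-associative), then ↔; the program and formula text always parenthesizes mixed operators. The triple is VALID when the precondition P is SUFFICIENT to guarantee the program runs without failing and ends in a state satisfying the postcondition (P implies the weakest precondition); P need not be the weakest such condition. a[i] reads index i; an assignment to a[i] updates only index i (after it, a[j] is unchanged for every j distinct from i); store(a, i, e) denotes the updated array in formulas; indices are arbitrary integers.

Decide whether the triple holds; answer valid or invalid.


Working backward. After the program, the postcondition pos - 5 ≠ 2*mem[4] - pos + 5 ∧ k + 4 ≤ pos - 8 must hold; in canonical form it is 2*pos ≠ 2*mem[4] + 10 ∧ k ≤ pos - 12.
Before pos := mem[k + 2] - 7: 2*mem[k + 2] ≠ 2*mem[4] + 24 ∧ k ≤ mem[k + 2] - 19
Before skip: 2*mem[k + 2] ≠ 2*mem[4] + 24 ∧ k ≤ mem[k + 2] - 19
The weakest precondition is 2*mem[k + 2] ≠ 2*mem[4] + 24 ∧ k ≤ mem[k + 2] - 19.
Check whether 2*mem[0] ≠ 2*mem[4] + 24 ∧ mem[0] ≥ 17 ∧ k = -1 implies it.
Countermodel: at the initial state k = -1, mem = {[0] = 17, [1] = -7040, [4] = 6, elsewhere -7040}, the precondition holds but the weakest precondition fails.
Answer: invalid
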